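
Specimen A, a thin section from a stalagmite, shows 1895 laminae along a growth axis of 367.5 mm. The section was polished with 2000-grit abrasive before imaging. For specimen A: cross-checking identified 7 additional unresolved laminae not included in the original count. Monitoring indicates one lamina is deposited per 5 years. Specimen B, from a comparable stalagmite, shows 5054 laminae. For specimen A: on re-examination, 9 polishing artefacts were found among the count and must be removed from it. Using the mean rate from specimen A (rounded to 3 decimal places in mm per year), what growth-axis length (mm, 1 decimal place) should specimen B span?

985.5 mm

Specimen A: adjusted count: 1895 − 9 + 7 = 1893 laminae.
Specimen A: multiplying by 5 years per lamina: 1893 × 5 = 9465 years.
A: Mean rate = 367.5 mm / 9465 years ≈ 0.039 mm per year.
Specimen B: at 5 years per lamina, 5054 × 5 = 25270 years. B's length ≈ 0.039 × 25270 = 985.5 mm.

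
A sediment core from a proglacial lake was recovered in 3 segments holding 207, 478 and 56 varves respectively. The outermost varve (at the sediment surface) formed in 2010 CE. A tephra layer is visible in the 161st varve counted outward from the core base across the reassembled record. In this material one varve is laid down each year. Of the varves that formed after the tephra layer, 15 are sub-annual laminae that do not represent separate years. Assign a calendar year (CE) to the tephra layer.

1445 CE

Total varves = 207 + 478 + 56 = 741.
741 − 161 = 580 varves lie beyond the tephra layer toward the sediment surface.
Removing the 15 false varves leaves 580 − 15 = 565 true varves beyond the tephra layer.
Counting back 565 years from 2010 CE places the tephra layer in 2010 − 565 = 1445 CE.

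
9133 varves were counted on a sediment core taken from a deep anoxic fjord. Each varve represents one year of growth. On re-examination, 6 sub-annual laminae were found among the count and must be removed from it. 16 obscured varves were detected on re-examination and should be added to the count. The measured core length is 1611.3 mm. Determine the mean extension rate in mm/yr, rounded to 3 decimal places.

Adjusted count: 9133 − 6 + 16 = 9143 varves.
1611.3 mm over 9143 years gives 1611.3 / 9143 ≈ 0.176 mm/yr.

0.176 mm/yr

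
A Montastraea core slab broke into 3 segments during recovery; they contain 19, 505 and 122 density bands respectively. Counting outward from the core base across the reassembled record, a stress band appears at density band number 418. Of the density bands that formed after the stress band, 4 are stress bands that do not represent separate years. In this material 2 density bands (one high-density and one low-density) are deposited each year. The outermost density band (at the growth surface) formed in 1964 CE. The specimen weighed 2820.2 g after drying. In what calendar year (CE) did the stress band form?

1852 CE

Total density bands = 19 + 505 + 122 = 646.
646 − 418 = 228 density bands lie beyond the stress band toward the growth surface.
Removing the 4 false density bands leaves 228 − 4 = 224 true density bands beyond the stress band.
224 density bands at 2 per year is 224 / 2 = 112 years.
The density band at the growth surface is 1964 CE, so the stress band dates to 1964 − 112 = 1852 CE.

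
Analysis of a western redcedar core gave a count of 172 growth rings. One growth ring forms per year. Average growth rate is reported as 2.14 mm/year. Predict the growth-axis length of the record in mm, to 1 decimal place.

The record spans 172 years at 2.14 mm per year.
Length ≈ 2.14 × 172 = 368.1 mm.

368.1 mm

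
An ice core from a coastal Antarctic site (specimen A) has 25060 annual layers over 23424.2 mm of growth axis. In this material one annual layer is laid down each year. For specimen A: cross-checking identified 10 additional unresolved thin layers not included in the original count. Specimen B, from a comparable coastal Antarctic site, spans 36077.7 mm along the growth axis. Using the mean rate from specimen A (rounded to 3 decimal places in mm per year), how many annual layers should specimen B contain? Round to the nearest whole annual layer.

38627 annual layers

Specimen A: true annual layer count = 25060 + 10 = 25070.
A: Extension rate ≈ 23424.2 / 25070 = 0.934 mm per year.
B spans 36077.7 / 0.934 = 38627.09 years ≈ 38627 annual layers.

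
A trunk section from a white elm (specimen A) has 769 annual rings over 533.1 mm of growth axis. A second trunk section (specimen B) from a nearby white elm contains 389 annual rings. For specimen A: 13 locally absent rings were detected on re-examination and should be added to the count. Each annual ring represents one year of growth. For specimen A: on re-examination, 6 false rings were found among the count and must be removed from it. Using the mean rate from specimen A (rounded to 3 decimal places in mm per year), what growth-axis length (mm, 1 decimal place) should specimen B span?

267.2 mm

Specimen A: true annual ring count = 769 − 6 + 13 = 776.
A: Mean rate = 533.1 mm / 776 years ≈ 0.687 mm per year.
For B, 0.687 mm/year × 389 years = 267.2 mm.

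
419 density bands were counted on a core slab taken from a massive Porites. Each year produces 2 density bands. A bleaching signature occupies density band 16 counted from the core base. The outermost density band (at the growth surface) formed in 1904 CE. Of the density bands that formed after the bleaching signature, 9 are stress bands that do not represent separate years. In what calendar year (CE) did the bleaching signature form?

The bleaching signature sits at density band 16 from the core base, so 419 − 16 = 403 density bands formed after it.
403 − 9 false = 394 true density bands after the bleaching signature.
Dividing by 2 density bands per year: 394 / 2 = 197 years.
Counting back 197 years from 1904 CE places the bleaching signature in 1904 − 197 = 1707 CE.

1707 CE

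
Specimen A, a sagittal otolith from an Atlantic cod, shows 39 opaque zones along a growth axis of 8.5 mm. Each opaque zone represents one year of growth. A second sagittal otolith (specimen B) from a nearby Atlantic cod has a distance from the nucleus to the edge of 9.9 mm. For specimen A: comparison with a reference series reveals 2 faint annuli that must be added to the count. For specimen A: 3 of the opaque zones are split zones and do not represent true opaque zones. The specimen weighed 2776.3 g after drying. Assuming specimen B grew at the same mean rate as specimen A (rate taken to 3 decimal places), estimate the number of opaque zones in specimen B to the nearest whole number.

Specimen A: after corrections the count is 39 − 3 + 2 = 38 opaque zones.
A: 8.5 mm over 38 years gives 8.5 / 38 ≈ 0.224 mm per year.
For B, 9.9 / 0.224 = 44.20 years ≈ 44 opaque zones.

44 opaque zones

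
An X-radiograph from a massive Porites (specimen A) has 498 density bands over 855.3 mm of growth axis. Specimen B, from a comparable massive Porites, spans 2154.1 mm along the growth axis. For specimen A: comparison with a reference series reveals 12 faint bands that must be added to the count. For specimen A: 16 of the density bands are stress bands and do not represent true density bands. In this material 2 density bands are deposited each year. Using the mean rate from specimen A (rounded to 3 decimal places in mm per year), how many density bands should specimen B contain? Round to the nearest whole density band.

Specimen A: adjusted count: 498 − 16 + 12 = 494 density bands.
Specimen A: 494 density bands at 2 per year is 494 / 2 = 247 years.
A: Extension rate ≈ 855.3 / 247 = 3.463 mm/year.
Specimen B: 2154.1 mm / 3.463 mm per year = 622.03 years; at 2 density bands per year that is 622.03 × 2 ≈ 1244 density bands.

1244 density bands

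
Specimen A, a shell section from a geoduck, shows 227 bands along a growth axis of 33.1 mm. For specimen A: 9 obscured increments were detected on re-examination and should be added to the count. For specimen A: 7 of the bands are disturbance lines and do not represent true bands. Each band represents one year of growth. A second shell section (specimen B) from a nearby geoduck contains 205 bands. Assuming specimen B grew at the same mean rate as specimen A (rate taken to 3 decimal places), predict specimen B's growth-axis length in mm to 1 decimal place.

Specimen A: adjusted count: 227 − 7 + 9 = 229 bands.
A: 33.1 mm over 229 years gives 33.1 / 229 ≈ 0.145 mm per year.
Length of B = 0.145 × 205 = 29.7 mm.

29.7 mm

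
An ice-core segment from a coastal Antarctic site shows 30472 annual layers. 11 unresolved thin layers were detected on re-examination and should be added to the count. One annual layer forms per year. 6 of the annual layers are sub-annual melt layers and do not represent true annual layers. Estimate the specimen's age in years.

30477 years

Adjusted count: 30472 − 6 + 11 = 30477 annual layers.
One annual layer per year makes the duration 30477 years.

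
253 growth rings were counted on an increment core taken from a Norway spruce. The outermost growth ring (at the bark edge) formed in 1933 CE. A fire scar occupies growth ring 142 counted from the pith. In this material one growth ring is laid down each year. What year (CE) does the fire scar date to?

253 − 142 = 111 growth rings lie beyond the fire scar toward the bark edge.
1933 − 111 = 1822 CE.

1822 CE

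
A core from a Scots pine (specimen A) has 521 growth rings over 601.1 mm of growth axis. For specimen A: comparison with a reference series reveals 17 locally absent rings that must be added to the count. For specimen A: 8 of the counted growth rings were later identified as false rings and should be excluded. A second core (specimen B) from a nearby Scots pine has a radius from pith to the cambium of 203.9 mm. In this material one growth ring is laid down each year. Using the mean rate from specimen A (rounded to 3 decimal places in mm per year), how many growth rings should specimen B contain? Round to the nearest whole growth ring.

180 growth rings

Specimen A: adjusted count: 521 − 8 + 17 = 530 growth rings.
A: Extension rate ≈ 601.1 / 530 = 1.134 mm per year.
For B, 203.9 / 1.134 = 179.81 years ≈ 180 growth rings.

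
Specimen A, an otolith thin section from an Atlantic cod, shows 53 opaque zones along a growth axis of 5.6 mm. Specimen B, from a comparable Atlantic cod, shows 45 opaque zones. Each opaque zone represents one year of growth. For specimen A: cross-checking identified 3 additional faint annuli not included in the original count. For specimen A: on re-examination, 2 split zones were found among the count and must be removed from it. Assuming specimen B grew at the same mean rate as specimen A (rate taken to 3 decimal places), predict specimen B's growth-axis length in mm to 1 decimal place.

4.7 mm

Specimen A: true opaque zone count = 53 − 2 + 3 = 54.
A: Mean rate = 5.6 mm / 54 years ≈ 0.104 mm/yr.
Length of B = 0.104 × 45 = 4.7 mm.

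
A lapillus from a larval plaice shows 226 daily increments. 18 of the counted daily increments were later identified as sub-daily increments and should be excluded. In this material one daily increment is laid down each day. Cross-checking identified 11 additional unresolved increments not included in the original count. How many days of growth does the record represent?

After corrections the count is 226 − 18 + 11 = 219 daily increments.
At one daily increment per day, that is 219 days.

219 days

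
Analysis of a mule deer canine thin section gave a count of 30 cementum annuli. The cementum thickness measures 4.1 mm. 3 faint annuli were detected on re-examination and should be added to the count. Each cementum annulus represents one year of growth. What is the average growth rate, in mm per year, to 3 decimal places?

0.124 mm per year

True cementum annulus count = 30 + 3 = 33.
Mean rate = 4.1 mm / 33 years ≈ 0.124 mm per year.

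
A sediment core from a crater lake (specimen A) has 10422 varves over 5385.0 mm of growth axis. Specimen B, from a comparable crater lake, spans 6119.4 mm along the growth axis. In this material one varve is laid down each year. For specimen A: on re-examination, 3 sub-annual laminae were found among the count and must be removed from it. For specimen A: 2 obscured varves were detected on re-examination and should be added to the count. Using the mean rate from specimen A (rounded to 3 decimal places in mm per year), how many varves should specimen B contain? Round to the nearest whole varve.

11836 varves

Specimen A: correcting the raw count gives 10422 − 3 + 2 = 10421 true varves.
A: Mean rate = 5385.0 mm / 10421 years ≈ 0.517 mm/yr.
Specimen B: 6119.4 mm / 0.517 mm per year = 11836.36 years ≈ 11836 varves.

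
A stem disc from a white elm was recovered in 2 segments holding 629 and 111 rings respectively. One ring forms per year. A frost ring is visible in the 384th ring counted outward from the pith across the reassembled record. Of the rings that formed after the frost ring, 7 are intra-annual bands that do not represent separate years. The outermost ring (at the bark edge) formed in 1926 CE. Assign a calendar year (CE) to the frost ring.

1577 CE

Total rings = 629 + 111 = 740.
The frost ring sits at ring 384 from the pith, so 740 − 384 = 356 rings formed after it.
356 − 7 false = 349 true rings after the frost ring.
Counting back 349 years from 1926 CE places the frost ring in 1926 − 349 = 1577 CE.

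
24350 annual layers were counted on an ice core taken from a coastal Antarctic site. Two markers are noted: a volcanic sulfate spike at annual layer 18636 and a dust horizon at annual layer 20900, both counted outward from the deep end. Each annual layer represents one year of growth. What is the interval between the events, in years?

20900 − 18636 = 2264 annual layers lie between the two events.
At one annual layer per year, 2264 years elapsed between them.

2264 years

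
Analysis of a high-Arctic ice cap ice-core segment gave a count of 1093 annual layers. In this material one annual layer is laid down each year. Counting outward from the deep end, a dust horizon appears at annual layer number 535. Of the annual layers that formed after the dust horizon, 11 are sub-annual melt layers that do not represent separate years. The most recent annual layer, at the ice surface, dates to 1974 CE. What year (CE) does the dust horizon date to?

1427 CE

The dust horizon sits at annual layer 535 from the deep end, so 1093 − 535 = 558 annual layers formed after it.
Removing the 11 false annual layers leaves 558 − 11 = 547 true annual layers beyond the dust horizon.
The annual layer at the ice surface is 1974 CE, so the dust horizon dates to 1974 − 547 = 1427 CE.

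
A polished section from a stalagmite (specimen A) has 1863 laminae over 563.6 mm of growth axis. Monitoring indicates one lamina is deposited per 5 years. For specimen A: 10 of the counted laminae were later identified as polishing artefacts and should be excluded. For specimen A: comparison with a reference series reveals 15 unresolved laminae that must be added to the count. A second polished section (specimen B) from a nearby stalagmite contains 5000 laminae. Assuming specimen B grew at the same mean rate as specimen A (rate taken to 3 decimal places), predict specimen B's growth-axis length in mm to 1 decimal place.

1500.0 mm

Specimen A: after corrections the count is 1863 − 10 + 15 = 1868 laminae.
Specimen A: 1868 laminae at 5 years each span 1868 × 5 = 9340 years.
A: Mean rate = 563.6 mm / 9340 years ≈ 0.060 mm/year.
Specimen B: 5000 laminae at 5 years each span 5000 × 5 = 25000 years. For B, 0.060 mm/year × 25000 years = 1500.0 mm.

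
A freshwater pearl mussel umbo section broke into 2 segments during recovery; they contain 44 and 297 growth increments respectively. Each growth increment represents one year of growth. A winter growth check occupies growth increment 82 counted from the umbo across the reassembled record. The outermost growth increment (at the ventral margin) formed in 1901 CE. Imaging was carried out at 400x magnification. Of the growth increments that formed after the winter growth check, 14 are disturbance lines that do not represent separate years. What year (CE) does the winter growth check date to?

1656 CE

Total growth increments = 44 + 297 = 341.
341 − 82 = 259 growth increments lie beyond the winter growth check toward the ventral margin.
Removing the 14 false growth increments leaves 259 − 14 = 245 true growth increments beyond the winter growth check.
Counting back 245 years from 1901 CE places the winter growth check in 1901 − 245 = 1656 CE.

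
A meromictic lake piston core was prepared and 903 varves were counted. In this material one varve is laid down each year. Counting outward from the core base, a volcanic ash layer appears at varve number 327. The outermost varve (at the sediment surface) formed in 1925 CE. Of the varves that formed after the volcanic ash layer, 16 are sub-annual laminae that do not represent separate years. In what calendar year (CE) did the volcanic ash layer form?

1365 CE

Between varve 327 and the sediment surface there are 903 − 327 = 576 varves.
576 − 16 false = 560 true varves after the volcanic ash layer.
1925 − 560 = 1365 CE.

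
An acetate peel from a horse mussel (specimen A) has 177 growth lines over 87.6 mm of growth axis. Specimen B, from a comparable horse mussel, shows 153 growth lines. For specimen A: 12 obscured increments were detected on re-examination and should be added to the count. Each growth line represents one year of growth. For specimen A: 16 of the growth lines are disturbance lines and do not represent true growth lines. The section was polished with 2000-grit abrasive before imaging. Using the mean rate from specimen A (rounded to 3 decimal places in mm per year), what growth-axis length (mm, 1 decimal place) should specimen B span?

Specimen A: true growth line count = 177 − 16 + 12 = 173.
A: Mean rate = 87.6 mm / 173 years ≈ 0.506 mm per year.
Length of B = 0.506 × 153 = 77.4 mm.

77.4 mm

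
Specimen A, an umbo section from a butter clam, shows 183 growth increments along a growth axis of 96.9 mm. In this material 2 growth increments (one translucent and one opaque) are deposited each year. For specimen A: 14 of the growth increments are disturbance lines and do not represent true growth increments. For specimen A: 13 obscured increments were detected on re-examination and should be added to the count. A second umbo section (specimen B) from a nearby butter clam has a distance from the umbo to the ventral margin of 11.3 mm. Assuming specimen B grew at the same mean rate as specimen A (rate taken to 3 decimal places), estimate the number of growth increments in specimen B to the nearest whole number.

21 growth increments

Specimen A: correcting the raw count gives 183 − 14 + 13 = 182 true growth increments.
Specimen A: with 2 growth increments per year, 182 / 2 = 91 years.
A: Extension rate ≈ 96.9 / 91 = 1.065 mm/yr.
For B, 11.3 / 1.065 = 10.61 years; at 2 growth increments per year that is 10.61 × 2 ≈ 21 growth increments.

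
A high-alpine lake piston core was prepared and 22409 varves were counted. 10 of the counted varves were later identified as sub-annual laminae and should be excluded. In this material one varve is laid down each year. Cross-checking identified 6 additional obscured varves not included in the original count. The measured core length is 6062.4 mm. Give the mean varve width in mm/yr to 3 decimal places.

Correcting the raw count gives 22409 − 10 + 6 = 22405 true varves.
Extension rate ≈ 6062.4 / 22405 = 0.271 mm/yr.

0.271 mm/yr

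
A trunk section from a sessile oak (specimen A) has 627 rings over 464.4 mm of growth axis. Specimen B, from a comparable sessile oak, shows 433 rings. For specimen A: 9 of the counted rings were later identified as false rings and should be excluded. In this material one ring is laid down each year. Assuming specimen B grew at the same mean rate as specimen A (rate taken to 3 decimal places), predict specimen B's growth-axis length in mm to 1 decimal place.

325.2 mm

Specimen A: true ring count = 627 − 9 = 618.
A: Extension rate ≈ 464.4 / 618 = 0.751 mm per year.
For B, 0.751 mm/year × 433 years = 325.2 mm.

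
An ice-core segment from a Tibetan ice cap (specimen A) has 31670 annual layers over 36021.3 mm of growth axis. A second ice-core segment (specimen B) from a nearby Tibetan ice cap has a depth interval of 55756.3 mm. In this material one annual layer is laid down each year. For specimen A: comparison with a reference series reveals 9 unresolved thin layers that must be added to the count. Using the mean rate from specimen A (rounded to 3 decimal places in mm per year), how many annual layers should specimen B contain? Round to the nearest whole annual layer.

Specimen A: true annual layer count = 31670 + 9 = 31679.
A: Extension rate ≈ 36021.3 / 31679 = 1.137 mm/year.
Specimen B: 55756.3 mm / 1.137 mm per year = 49038.08 years ≈ 49038 annual layers.

49038 annual layers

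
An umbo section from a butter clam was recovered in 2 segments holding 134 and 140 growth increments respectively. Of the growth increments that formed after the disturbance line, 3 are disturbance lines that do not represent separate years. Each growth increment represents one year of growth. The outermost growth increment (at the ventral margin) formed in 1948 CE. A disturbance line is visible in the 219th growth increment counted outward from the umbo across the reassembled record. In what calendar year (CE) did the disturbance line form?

Total growth increments = 134 + 140 = 274.
The disturbance line sits at growth increment 219 from the umbo, so 274 − 219 = 55 growth increments formed after it.
Removing the 3 false growth increments leaves 55 − 3 = 52 true growth increments beyond the disturbance line.
Counting back 52 years from 1948 CE places the disturbance line in 1948 − 52 = 1896 CE.

1896 CE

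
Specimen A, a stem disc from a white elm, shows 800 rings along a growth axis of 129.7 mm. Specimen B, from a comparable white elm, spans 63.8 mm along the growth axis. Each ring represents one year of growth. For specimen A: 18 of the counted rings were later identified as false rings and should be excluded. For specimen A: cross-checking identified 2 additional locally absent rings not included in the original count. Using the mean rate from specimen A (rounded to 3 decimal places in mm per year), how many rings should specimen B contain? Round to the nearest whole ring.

Specimen A: correcting the raw count gives 800 − 18 + 2 = 784 true rings.
A: 129.7 mm over 784 years gives 129.7 / 784 ≈ 0.165 mm/year.
Specimen B: 63.8 mm / 0.165 mm per year = 386.67 years ≈ 387 rings.

387 rings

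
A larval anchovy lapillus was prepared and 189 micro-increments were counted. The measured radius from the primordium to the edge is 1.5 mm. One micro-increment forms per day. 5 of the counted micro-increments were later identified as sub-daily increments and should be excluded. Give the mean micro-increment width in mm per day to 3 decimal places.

0.008 mm per day

True micro-increment count = 189 − 5 = 184.
Mean rate = 1.5 mm / 184 days ≈ 0.008 mm per day.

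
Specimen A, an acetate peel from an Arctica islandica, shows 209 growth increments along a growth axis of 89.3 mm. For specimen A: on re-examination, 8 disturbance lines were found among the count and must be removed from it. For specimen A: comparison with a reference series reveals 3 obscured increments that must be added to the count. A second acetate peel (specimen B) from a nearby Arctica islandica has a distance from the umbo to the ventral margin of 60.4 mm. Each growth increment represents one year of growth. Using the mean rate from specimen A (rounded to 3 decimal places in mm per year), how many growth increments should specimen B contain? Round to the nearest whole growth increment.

138 growth increments

Specimen A: after corrections the count is 209 − 8 + 3 = 204 growth increments.
A: Mean rate = 89.3 mm / 204 years ≈ 0.438 mm/yr.
Specimen B: 60.4 mm / 0.438 mm per year = 137.90 years ≈ 138 growth increments.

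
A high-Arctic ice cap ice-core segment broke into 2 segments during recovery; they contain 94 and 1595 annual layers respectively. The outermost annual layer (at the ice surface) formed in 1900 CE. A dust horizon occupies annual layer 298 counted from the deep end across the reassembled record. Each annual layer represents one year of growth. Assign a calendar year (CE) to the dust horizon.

Total annual layers = 94 + 1595 = 1689.
1689 − 298 = 1391 annual layers lie beyond the dust horizon toward the ice surface.
Counting back 1391 years from 1900 CE places the dust horizon in 1900 − 1391 = 509 CE.

509 CE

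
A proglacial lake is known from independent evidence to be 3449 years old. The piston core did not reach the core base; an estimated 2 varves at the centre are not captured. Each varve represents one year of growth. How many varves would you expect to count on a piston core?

Expected varves over 3449 years: 3449.
Less the 2 uncaptured varves: 3449 − 2 = 3447.

3447 varves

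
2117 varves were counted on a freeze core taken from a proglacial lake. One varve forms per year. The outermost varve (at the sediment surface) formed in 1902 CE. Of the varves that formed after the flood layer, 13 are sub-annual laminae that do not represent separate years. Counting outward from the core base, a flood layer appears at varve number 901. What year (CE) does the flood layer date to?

2117 − 901 = 1216 varves lie beyond the flood layer toward the sediment surface.
Removing the 13 false varves leaves 1216 − 13 = 1203 true varves beyond the flood layer.
Counting back 1203 years from 1902 CE places the flood layer in 1902 − 1203 = 699 CE.

699 CE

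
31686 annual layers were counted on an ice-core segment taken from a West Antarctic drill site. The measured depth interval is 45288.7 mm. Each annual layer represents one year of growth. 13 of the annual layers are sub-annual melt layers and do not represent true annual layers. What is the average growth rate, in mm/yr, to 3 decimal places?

Adjusted count: 31686 − 13 = 31673 annual layers.
Mean rate = 45288.7 mm / 31673 years ≈ 1.430 mm/yr.

1.430 mm/yr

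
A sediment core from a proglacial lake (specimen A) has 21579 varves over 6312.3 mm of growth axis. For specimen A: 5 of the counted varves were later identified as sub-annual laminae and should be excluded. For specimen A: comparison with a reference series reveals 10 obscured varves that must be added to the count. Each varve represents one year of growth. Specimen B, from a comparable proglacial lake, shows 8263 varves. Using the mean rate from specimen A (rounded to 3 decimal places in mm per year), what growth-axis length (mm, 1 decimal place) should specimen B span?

2412.8 mm

Specimen A: after corrections the count is 21579 − 5 + 10 = 21584 varves.
A: Mean rate = 6312.3 mm / 21584 years ≈ 0.292 mm per year.
Length of B = 0.292 × 8263 = 2412.8 mm.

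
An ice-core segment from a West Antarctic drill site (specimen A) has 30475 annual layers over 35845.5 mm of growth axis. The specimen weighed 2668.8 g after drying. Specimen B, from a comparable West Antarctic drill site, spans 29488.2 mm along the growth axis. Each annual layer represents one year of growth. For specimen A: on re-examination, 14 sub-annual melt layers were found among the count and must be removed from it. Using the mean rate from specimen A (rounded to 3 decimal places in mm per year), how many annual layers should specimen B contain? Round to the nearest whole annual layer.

25054 annual layers

Specimen A: adjusted count: 30475 − 14 = 30461 annual layers.
A: Mean rate = 35845.5 mm / 30461 years ≈ 1.177 mm per year.
Specimen B: 29488.2 mm / 1.177 mm per year = 25053.70 years ≈ 25054 annual layers.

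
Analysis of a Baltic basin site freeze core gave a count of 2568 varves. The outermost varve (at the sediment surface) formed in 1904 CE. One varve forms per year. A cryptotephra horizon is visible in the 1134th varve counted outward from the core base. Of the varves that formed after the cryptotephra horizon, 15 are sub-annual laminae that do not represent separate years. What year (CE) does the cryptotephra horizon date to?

485 CE

2568 − 1134 = 1434 varves lie beyond the cryptotephra horizon toward the sediment surface.
1434 − 15 false = 1419 true varves after the cryptotephra horizon.
1904 − 1419 = 485 CE.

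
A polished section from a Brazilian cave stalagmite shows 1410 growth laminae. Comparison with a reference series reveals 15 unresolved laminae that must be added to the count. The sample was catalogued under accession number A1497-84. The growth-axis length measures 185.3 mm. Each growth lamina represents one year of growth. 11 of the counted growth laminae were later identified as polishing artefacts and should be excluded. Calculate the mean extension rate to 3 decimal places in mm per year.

0.131 mm per year

Correcting the raw count gives 1410 − 11 + 15 = 1414 true growth laminae.
Extension rate ≈ 185.3 / 1414 = 0.131 mm per year.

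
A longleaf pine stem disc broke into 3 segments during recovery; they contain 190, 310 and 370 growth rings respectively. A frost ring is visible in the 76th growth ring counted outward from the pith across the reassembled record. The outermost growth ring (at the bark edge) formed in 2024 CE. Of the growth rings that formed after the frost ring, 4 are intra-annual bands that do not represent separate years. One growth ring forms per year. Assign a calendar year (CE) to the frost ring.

Total growth rings = 190 + 310 + 370 = 870.
The frost ring sits at growth ring 76 from the pith, so 870 − 76 = 794 growth rings formed after it.
Excluding 4 false growth rings: 794 − 4 = 790.
2024 − 790 = 1234 CE.

1234 CE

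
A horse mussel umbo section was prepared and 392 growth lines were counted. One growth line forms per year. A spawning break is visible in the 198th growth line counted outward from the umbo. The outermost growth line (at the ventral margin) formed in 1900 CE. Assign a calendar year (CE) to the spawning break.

Between growth line 198 and the ventral margin there are 392 − 198 = 194 growth lines.
Counting back 194 years from 1900 CE places the spawning break in 1900 − 194 = 1706 CE.

1706 CE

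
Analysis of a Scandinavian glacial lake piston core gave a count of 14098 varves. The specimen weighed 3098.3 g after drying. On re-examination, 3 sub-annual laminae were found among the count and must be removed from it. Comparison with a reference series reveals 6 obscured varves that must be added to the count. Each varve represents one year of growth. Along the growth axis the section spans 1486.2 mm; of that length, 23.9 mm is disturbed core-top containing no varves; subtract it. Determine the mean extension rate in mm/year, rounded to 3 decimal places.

After corrections the count is 14098 − 3 + 6 = 14101 varves.
Removing the 23.9 mm offcut leaves 1486.2 − 23.9 = 1462.3 mm.
1462.3 mm over 14101 years gives 1462.3 / 14101 ≈ 0.104 mm/year.

0.104 mm/year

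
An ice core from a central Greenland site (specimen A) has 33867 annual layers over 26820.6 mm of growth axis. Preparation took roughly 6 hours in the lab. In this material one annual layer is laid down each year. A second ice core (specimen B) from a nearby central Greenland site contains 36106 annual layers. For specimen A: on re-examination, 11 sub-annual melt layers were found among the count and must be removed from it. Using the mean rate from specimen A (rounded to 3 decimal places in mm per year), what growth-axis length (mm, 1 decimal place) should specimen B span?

28596.0 mm

Specimen A: correcting the raw count gives 33867 − 11 = 33856 true annual layers.
A: 26820.6 mm over 33856 years gives 26820.6 / 33856 ≈ 0.792 mm/year.
B's length ≈ 0.792 × 36106 = 28596.0 mm.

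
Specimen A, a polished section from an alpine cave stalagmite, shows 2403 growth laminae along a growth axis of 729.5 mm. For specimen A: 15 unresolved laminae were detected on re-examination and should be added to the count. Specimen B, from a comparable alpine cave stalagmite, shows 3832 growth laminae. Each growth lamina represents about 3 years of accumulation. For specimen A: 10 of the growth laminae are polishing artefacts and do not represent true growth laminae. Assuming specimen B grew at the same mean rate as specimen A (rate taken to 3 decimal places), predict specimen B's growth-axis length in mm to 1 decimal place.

Specimen A: true growth lamina count = 2403 − 10 + 15 = 2408.
Specimen A: multiplying by 3 years per growth lamina: 2408 × 3 = 7224 years.
A: Mean rate = 729.5 mm / 7224 years ≈ 0.101 mm/yr.
Specimen B: 3832 growth laminae at 3 years each span 3832 × 3 = 11496 years. Length of B = 0.101 × 11496 = 1161.1 mm.

1161.1 mm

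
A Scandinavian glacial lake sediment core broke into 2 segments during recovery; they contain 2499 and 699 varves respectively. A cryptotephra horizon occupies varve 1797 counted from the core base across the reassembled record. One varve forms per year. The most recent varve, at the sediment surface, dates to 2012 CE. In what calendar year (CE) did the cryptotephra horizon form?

611 CE

Total varves = 2499 + 699 = 3198.
The cryptotephra horizon sits at varve 1797 from the core base, so 3198 − 1797 = 1401 varves formed after it.
Counting back 1401 years from 2012 CE places the cryptotephra horizon in 2012 − 1401 = 611 CE.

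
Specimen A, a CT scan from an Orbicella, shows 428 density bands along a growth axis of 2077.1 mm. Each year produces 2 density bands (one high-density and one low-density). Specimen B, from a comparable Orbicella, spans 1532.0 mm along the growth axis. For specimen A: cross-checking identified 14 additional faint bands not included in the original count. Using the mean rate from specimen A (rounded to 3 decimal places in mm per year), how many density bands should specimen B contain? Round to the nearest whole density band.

326 density bands

Specimen A: after corrections the count is 428 + 14 = 442 density bands.
Specimen A: 442 density bands at 2 per year is 442 / 2 = 221 years.
A: Mean rate = 2077.1 mm / 221 years ≈ 9.399 mm per year.
B spans 1532.0 / 9.399 = 163.00 years; at 2 density bands per year that is 163.00 × 2 ≈ 326 density bands.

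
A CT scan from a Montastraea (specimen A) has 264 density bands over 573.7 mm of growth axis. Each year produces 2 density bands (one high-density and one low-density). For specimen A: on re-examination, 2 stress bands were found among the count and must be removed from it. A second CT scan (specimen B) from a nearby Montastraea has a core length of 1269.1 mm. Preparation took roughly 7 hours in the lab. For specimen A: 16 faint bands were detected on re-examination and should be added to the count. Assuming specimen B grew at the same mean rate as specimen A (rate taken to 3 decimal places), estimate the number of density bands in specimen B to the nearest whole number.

Specimen A: after corrections the count is 264 − 2 + 16 = 278 density bands.
Specimen A: dividing by 2 density bands per year: 278 / 2 = 139 years.
A: 573.7 mm over 139 years gives 573.7 / 139 ≈ 4.127 mm/year.
Specimen B: 1269.1 mm / 4.127 mm per year = 307.51 years; at 2 density bands per year that is 307.51 × 2 ≈ 615 density bands.

615 density bands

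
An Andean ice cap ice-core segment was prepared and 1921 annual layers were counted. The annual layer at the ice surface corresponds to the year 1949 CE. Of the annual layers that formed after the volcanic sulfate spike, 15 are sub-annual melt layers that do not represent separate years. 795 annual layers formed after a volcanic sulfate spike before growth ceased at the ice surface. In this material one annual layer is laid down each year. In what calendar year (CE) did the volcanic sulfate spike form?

795 annual layers formed after the volcanic sulfate spike.
Excluding 15 false annual layers: 795 − 15 = 780.
The annual layer at the ice surface is 1949 CE, so the volcanic sulfate spike dates to 1949 − 780 = 1169 CE.

1169 CE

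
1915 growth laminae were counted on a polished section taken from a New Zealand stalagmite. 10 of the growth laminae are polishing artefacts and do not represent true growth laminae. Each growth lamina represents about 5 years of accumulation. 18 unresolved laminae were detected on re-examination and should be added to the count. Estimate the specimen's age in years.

Adjusted count: 1915 − 10 + 18 = 1923 growth laminae.
Multiplying by 5 years per growth lamina: 1923 × 5 = 9615 years.

9615 years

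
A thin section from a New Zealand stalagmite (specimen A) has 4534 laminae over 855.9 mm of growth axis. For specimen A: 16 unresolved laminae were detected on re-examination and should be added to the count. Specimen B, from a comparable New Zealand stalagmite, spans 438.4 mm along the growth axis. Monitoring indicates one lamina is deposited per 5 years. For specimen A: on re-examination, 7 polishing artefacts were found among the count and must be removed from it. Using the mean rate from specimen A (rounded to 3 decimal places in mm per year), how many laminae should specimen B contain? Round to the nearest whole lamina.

Specimen A: after corrections the count is 4534 − 7 + 16 = 4543 laminae.
Specimen A: multiplying by 5 years per lamina: 4543 × 5 = 22715 years.
A: Extension rate ≈ 855.9 / 22715 = 0.038 mm per year.
For B, 438.4 / 0.038 = 11536.84 years; at 5 years per lamina that is 11536.84 / 5 ≈ 2307 laminae.

2307 laminae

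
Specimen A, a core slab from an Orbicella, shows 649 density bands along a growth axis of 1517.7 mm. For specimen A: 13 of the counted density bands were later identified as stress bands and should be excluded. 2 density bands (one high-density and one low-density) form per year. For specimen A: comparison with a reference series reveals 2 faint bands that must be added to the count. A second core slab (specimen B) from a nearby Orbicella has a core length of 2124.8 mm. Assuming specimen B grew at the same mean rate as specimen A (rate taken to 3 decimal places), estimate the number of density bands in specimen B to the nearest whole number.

Specimen A: adjusted count: 649 − 13 + 2 = 638 density bands.
Specimen A: dividing by 2 density bands per year: 638 / 2 = 319 years.
A: Mean rate = 1517.7 mm / 319 years ≈ 4.758 mm/year.
Specimen B: 2124.8 mm / 4.758 mm per year = 446.57 years; at 2 density bands per year that is 446.57 × 2 ≈ 893 density bands.

893 density bands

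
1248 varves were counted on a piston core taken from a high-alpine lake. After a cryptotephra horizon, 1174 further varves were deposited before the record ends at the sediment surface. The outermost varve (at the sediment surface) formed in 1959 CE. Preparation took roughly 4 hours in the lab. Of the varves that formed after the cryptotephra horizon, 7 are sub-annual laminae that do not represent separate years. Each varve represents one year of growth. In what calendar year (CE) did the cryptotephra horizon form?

792 CE

1174 varves formed after the cryptotephra horizon.
Excluding 7 false varves: 1174 − 7 = 1167.
1959 − 1167 = 792 CE.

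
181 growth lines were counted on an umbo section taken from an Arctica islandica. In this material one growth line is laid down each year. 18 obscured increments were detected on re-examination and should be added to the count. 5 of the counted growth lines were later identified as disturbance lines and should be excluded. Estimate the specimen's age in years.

True growth line count = 181 − 5 + 18 = 194.
One growth line per year makes the duration 194 years.

194 yr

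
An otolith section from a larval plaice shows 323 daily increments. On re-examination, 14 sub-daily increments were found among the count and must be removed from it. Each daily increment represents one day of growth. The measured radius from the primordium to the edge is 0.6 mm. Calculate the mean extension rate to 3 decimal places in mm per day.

Adjusted count: 323 − 14 = 309 daily increments.
0.6 mm over 309 days gives 0.6 / 309 ≈ 0.002 mm per day.

0.002 mm per day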